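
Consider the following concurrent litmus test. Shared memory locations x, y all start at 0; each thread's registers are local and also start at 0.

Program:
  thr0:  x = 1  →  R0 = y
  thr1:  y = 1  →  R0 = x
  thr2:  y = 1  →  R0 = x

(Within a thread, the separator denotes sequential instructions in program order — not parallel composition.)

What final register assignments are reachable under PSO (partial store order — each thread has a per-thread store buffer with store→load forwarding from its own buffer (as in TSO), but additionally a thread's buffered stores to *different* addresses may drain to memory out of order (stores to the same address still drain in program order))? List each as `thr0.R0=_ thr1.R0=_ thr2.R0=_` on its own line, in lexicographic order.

outcome vector order: (thr0.R0,thr1.R0,thr2.R0)
|PSO outcomes| = 8

thr0.R0=0 thr1.R0=0 thr2.R0=0
thr0.R0=0 thr1.R0=0 thr2.R0=1
thr0.R0=0 thr1.R0=1 thr2.R0=0
thr0.R0=0 thr1.R0=1 thr2.R0=1
thr0.R0=1 thr1.R0=0 thr2.R0=0
thr0.R0=1 thr1.R0=0 thr2.R0=1
thr0.R0=1 thr1.R0=1 thr2.R0=0
thr0.R0=1 thr1.R0=1 thr2.R0=1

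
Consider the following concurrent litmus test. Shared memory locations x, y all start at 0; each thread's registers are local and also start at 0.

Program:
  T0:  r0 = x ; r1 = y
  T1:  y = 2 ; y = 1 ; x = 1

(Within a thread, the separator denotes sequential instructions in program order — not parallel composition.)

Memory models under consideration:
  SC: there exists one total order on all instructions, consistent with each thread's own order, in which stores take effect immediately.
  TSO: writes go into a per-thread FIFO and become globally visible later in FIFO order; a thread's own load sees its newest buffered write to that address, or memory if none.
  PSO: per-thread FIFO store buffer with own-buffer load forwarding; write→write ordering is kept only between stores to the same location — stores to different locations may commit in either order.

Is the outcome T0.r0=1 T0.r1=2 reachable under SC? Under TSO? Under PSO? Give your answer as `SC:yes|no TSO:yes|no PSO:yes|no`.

outcome vector order: (T0.r0,T0.r1)
[SC] allowed = {<0 0> <0 1> <0 2> <1 1>}
[TSO] allowed = {<0 0> <0 1> <0 2> <1 1>}
[PSO] allowed = {<0 0> <0 1> <0 2> <1 0> <1 1> <1 2>}
target <1 2> ∈ {PSO}

SC:no TSO:no PSO:yes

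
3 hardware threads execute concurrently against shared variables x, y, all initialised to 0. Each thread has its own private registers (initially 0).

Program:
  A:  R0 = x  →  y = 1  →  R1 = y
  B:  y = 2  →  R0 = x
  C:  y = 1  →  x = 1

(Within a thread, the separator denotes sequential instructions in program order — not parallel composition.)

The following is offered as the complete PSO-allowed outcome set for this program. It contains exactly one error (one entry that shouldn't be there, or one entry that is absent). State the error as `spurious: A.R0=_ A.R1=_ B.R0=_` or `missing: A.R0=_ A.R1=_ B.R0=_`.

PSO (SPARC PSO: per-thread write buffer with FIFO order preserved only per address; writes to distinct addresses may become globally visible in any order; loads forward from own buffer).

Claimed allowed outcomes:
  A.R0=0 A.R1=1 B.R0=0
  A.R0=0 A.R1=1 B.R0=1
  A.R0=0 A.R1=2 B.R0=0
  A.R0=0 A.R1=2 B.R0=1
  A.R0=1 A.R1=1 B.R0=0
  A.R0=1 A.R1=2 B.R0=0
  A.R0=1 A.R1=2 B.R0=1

outcome vector order: (A.R0,A.R1,B.R0)
PSO: 8 outcomes — {<0 1 0>, <0 1 1>, <0 2 0>, <0 2 1>, <1 1 0>, <1 1 1>, <1 2 0>, <1 2 1>}
PSO∖claimed = {<1 1 1>}

missing: A.R0=1 A.R1=1 B.R0=1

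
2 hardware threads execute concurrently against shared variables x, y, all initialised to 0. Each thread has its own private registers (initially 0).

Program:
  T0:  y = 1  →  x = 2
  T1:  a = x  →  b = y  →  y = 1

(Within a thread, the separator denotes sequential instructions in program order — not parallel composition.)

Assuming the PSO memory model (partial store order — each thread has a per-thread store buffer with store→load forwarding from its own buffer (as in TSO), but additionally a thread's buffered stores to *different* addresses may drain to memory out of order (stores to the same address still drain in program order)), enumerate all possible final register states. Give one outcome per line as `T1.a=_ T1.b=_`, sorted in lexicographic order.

T1.a=0 T1.b=0
T1.a=0 T1.b=1
T1.a=2 T1.b=0
T1.a=2 T1.b=1

outcome vector order: (T1.a,T1.b)
|PSO outcomes| = 4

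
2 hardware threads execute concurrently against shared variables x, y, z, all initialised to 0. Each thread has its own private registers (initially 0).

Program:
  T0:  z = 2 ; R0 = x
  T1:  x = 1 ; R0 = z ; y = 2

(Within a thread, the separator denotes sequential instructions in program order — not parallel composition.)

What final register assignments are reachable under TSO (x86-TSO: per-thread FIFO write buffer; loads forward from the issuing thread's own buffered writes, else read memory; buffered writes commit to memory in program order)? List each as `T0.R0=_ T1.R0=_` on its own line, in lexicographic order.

outcome vector order: (T0.R0,T1.R0)
|TSO outcomes| = 4

T0.R0=0 T1.R0=0
T0.R0=0 T1.R0=2
T0.R0=1 T1.R0=0
T0.R0=1 T1.R0=2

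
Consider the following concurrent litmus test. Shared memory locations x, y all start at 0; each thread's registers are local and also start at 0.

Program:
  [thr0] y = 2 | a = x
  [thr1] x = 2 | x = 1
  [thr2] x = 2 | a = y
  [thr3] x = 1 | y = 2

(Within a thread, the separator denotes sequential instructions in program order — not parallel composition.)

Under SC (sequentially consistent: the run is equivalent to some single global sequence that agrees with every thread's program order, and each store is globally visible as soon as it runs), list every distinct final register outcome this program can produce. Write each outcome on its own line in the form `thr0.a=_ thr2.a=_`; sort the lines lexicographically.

outcome vector order: (thr0.a,thr2.a)
|SC outcomes| = 5

thr0.a=0 thr2.a=2
thr0.a=1 thr2.a=0
thr0.a=1 thr2.a=2
thr0.a=2 thr2.a=0
thr0.a=2 thr2.a=2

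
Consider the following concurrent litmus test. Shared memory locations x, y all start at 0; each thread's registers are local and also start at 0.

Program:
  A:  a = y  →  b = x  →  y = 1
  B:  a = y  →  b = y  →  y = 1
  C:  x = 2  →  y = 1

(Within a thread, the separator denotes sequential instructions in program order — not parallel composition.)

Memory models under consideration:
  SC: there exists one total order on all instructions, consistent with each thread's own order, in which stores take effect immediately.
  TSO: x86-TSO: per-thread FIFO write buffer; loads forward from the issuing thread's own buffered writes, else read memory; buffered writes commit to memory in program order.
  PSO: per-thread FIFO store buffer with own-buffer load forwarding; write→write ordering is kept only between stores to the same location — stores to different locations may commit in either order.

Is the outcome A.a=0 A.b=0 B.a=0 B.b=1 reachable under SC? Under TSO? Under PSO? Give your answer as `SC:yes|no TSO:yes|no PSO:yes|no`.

outcome vector order: (A.a,A.b,B.a,B.b)
[SC] allowed = {<0 0 0 0>, <0 0 0 1>, <0 0 1 1>, <0 2 0 0>, <0 2 0 1>, <0 2 1 1>, <1 0 0 0>, <1 2 0 0>, <1 2 0 1>, <1 2 1 1>}
[TSO] allowed = {<0 0 0 0>, <0 0 0 1>, <0 0 1 1>, <0 2 0 0>, <0 2 0 1>, <0 2 1 1>, <1 0 0 0>, <1 2 0 0>, <1 2 0 1>, <1 2 1 1>}
[PSO] allowed = {<0 0 0 0>, <0 0 0 1>, <0 0 1 1>, <0 2 0 0>, <0 2 0 1>, <0 2 1 1>, <1 0 0 0>, <1 0 0 1>, <1 0 1 1>, <1 2 0 0>, <1 2 0 1>, <1 2 1 1>}
target <0 0 0 1> ∈ {SC,TSO,PSO}

SC:yes TSO:yes PSO:yes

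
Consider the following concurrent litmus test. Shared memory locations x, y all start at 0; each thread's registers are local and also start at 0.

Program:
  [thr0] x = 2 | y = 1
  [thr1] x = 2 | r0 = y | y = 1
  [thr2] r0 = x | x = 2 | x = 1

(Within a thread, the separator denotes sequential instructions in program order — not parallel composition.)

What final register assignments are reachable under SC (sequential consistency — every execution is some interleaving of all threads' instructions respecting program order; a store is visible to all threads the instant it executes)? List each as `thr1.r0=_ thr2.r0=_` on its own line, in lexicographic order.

outcome vector order: (thr1.r0,thr2.r0)
|SC outcomes| = 4

thr1.r0=0 thr2.r0=0
thr1.r0=0 thr2.r0=2
thr1.r0=1 thr2.r0=0
thr1.r0=1 thr2.r0=2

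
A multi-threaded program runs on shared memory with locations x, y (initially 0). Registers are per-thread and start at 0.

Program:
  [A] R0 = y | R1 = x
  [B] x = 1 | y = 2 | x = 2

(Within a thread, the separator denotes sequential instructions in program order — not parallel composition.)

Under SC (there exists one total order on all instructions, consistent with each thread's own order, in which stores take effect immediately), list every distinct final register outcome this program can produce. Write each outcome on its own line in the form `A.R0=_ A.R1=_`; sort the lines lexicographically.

outcome vector order: (A.R0,A.R1)
|SC outcomes| = 5

A.R0=0 A.R1=0
A.R0=0 A.R1=1
A.R0=0 A.R1=2
A.R0=2 A.R1=1
A.R0=2 A.R1=2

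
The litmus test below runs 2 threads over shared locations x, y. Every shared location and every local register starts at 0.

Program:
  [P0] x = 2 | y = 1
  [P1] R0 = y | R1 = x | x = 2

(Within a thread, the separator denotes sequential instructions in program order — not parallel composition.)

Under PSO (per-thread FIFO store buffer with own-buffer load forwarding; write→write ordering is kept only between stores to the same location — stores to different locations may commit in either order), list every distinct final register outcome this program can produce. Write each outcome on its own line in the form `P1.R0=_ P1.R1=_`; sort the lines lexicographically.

outcome vector order: (P1.R0,P1.R1)
|PSO outcomes| = 4

P1.R0=0 P1.R1=0
P1.R0=0 P1.R1=2
P1.R0=1 P1.R1=0
P1.R0=1 P1.R1=2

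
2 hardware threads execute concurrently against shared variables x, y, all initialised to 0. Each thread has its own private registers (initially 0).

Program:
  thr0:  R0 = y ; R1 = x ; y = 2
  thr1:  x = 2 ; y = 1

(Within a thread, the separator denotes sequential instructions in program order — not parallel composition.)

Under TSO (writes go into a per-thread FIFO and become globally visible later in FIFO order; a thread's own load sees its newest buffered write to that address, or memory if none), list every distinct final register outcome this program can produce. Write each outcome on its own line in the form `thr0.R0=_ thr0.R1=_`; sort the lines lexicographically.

thr0.R0=0 thr0.R1=0
thr0.R0=0 thr0.R1=2
thr0.R0=1 thr0.R1=2

outcome vector order: (thr0.R0,thr0.R1)
|TSO outcomes| = 3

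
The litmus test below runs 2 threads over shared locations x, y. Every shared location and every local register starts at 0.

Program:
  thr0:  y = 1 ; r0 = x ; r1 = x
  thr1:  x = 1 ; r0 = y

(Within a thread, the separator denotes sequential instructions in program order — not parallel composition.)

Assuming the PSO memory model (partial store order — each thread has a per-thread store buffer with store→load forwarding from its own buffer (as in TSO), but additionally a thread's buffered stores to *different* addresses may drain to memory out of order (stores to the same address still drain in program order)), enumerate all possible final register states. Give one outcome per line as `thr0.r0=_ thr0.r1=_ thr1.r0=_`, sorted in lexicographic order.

outcome vector order: (thr0.r0,thr0.r1,thr1.r0)
|PSO outcomes| = 6

thr0.r0=0 thr0.r1=0 thr1.r0=0
thr0.r0=0 thr0.r1=0 thr1.r0=1
thr0.r0=0 thr0.r1=1 thr1.r0=0
thr0.r0=0 thr0.r1=1 thr1.r0=1
thr0.r0=1 thr0.r1=1 thr1.r0=0
thr0.r0=1 thr0.r1=1 thr1.r0=1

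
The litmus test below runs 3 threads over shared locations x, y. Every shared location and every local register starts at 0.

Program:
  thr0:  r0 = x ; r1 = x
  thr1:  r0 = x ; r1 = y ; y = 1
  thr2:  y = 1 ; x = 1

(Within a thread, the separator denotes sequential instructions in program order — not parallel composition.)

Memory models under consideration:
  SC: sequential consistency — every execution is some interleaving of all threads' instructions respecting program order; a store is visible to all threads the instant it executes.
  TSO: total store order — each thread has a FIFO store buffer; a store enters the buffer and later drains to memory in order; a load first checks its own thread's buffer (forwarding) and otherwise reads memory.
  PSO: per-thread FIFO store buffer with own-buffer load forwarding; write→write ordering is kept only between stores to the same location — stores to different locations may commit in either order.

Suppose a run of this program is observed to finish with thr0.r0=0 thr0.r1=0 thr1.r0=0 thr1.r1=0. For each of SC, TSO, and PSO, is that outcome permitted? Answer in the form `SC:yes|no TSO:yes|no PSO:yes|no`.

outcome vector order: (thr0.r0,thr0.r1,thr1.r0,thr1.r1)
SC: 9 outcomes — {0000; 0001; 0011; 0100; 0101; 0111; 1100; 1101; 1111}
TSO: 9 outcomes — {0000; 0001; 0011; 0100; 0101; 0111; 1100; 1101; 1111}
PSO: 12 outcomes — {0000; 0001; 0010; 0011; 0100; 0101; 0110; 0111; 1100; 1101; 1110; 1111}
target 0000 ∈ {SC,TSO,PSO}

SC:yes TSO:yes PSO:yes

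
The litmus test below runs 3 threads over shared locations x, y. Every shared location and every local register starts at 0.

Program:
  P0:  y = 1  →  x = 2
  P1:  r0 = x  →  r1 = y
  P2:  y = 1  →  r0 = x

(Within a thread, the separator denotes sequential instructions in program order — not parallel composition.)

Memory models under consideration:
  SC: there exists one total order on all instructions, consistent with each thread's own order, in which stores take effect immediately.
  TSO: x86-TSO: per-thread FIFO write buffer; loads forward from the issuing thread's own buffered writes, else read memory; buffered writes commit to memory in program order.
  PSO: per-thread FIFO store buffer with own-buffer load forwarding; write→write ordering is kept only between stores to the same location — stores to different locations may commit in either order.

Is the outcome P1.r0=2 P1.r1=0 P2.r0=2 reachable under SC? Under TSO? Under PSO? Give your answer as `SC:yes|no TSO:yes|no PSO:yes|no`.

outcome vector order: (P1.r0,P1.r1,P2.r0)
[SC] allowed = {000; 002; 010; 012; 210; 212}
[TSO] allowed = {000; 002; 010; 012; 210; 212}
[PSO] allowed = {000; 002; 010; 012; 200; 202; 210; 212}
target 202 ∈ {PSO}

SC:no TSO:no PSO:yes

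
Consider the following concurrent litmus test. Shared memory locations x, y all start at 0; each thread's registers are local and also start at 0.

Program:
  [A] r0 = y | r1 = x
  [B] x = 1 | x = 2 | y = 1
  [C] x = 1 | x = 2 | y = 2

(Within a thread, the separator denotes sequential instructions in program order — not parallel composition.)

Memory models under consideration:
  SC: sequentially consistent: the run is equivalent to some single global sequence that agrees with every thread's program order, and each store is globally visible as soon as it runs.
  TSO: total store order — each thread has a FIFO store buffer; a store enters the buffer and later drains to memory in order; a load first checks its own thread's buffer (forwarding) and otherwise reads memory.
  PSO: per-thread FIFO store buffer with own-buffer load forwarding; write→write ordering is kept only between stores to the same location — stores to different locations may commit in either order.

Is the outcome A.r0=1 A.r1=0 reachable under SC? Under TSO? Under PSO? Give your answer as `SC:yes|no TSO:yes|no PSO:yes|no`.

outcome vector order: (A.r0,A.r1)
SC (7): (0,0) (0,1) (0,2) (1,1) (1,2) (2,1) (2,2)
TSO (7): (0,0) (0,1) (0,2) (1,1) (1,2) (2,1) (2,2)
PSO (9): (0,0) (0,1) (0,2) (1,0) (1,1) (1,2) (2,0) (2,1) (2,2)
target (1,0) ∈ {PSO}

SC:no TSO:no PSO:yes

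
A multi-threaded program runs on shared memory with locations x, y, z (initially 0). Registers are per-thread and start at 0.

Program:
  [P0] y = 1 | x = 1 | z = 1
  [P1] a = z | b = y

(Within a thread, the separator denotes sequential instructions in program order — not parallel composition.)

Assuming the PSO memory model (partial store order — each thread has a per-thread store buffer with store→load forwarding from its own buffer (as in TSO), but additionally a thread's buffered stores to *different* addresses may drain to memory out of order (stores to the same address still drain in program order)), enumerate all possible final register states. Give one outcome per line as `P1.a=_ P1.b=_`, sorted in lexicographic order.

outcome vector order: (P1.a,P1.b)
|PSO outcomes| = 4

P1.a=0 P1.b=0
P1.a=0 P1.b=1
P1.a=1 P1.b=0
P1.a=1 P1.b=1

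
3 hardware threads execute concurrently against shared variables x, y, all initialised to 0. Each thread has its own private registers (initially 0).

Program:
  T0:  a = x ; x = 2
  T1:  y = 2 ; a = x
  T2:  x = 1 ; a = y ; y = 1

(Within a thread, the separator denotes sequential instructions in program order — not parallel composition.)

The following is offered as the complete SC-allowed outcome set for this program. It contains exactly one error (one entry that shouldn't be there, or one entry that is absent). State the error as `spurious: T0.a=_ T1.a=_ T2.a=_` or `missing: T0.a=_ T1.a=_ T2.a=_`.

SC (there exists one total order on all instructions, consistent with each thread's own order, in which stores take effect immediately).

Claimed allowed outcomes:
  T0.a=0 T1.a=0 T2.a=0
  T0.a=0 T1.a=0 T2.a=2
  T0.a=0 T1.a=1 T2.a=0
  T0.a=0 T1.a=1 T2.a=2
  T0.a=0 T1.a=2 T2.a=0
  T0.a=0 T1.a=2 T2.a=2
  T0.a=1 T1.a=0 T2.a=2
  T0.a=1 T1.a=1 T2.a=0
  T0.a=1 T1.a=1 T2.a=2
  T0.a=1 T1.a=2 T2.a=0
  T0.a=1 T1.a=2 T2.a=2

outcome vector order: (T0.a,T1.a,T2.a)
SC: 10 outcomes — {0/0/2, 0/1/0, 0/1/2, 0/2/0, 0/2/2, 1/0/2, 1/1/0, 1/1/2, 1/2/0, 1/2/2}
claimed∖SC = {0/0/0}

spurious: T0.a=0 T1.a=0 T2.a=0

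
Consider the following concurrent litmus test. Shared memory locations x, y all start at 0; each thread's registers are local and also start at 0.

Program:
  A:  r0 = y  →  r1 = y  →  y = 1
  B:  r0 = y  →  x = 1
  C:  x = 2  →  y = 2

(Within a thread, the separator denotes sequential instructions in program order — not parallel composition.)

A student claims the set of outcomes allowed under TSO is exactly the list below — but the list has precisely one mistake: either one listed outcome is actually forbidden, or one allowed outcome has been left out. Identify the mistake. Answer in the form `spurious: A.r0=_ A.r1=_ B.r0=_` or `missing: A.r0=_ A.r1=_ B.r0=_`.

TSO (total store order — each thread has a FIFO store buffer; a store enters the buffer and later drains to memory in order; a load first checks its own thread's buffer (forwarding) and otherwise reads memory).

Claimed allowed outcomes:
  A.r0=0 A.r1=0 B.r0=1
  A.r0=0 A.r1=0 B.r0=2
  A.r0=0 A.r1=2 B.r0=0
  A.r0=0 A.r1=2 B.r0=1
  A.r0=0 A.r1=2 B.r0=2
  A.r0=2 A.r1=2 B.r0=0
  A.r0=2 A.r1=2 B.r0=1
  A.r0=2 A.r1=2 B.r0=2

missing: A.r0=0 A.r1=0 B.r0=0

outcome vector order: (A.r0,A.r1,B.r0)
TSO: 9 outcomes — {0/0/0; 0/0/1; 0/0/2; 0/2/0; 0/2/1; 0/2/2; 2/2/0; 2/2/1; 2/2/2}
TSO∖claimed = {0/0/0}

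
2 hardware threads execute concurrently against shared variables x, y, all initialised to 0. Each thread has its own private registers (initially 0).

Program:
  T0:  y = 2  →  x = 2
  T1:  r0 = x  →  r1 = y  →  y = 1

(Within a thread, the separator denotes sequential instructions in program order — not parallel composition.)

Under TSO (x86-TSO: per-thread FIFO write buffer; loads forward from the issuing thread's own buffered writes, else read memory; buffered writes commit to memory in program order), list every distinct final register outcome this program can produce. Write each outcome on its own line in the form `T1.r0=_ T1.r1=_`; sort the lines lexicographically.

T1.r0=0 T1.r1=0
T1.r0=0 T1.r1=2
T1.r0=2 T1.r1=2

outcome vector order: (T1.r0,T1.r1)
|TSO outcomes| = 3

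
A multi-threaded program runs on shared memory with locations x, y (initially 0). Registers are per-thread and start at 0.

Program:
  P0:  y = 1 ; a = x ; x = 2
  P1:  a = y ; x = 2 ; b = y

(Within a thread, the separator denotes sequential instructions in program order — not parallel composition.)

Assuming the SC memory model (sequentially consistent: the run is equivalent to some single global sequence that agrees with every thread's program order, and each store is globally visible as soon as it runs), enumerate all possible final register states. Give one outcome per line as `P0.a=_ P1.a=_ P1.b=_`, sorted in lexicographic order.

P0.a=0 P1.a=0 P1.b=1
P0.a=0 P1.a=1 P1.b=1
P0.a=2 P1.a=0 P1.b=0
P0.a=2 P1.a=0 P1.b=1
P0.a=2 P1.a=1 P1.b=1

outcome vector order: (P0.a,P1.a,P1.b)
|SC outcomes| = 5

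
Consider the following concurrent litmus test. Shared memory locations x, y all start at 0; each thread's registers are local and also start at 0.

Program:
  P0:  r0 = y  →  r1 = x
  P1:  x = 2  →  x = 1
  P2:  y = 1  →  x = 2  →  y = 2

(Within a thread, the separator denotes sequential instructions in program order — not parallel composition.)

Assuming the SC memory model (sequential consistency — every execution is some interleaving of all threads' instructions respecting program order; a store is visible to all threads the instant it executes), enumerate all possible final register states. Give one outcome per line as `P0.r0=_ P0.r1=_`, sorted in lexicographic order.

P0.r0=0 P0.r1=0
P0.r0=0 P0.r1=1
P0.r0=0 P0.r1=2
P0.r0=1 P0.r1=0
P0.r0=1 P0.r1=1
P0.r0=1 P0.r1=2
P0.r0=2 P0.r1=1
P0.r0=2 P0.r1=2

outcome vector order: (P0.r0,P0.r1)
|SC outcomes| = 8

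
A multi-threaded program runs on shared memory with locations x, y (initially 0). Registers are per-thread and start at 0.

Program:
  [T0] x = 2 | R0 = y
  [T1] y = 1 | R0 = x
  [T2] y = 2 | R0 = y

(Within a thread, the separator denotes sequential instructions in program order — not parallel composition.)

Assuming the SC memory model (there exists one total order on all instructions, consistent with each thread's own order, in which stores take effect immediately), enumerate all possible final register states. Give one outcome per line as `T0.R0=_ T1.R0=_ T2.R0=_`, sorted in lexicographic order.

outcome vector order: (T0.R0,T1.R0,T2.R0)
|SC outcomes| = 9

T0.R0=0 T1.R0=2 T2.R0=1
T0.R0=0 T1.R0=2 T2.R0=2
T0.R0=1 T1.R0=0 T2.R0=1
T0.R0=1 T1.R0=0 T2.R0=2
T0.R0=1 T1.R0=2 T2.R0=1
T0.R0=1 T1.R0=2 T2.R0=2
T0.R0=2 T1.R0=0 T2.R0=2
T0.R0=2 T1.R0=2 T2.R0=1
T0.R0=2 T1.R0=2 T2.R0=2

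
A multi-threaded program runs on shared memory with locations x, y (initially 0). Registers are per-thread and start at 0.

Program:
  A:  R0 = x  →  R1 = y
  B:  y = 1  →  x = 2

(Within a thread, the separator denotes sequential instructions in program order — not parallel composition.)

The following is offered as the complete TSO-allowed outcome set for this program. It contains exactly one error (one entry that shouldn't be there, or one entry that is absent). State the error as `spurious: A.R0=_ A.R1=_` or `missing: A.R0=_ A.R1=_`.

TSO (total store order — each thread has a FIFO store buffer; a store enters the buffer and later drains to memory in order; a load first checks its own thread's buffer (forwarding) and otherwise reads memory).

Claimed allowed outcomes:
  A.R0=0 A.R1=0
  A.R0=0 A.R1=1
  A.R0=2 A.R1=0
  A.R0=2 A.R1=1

outcome vector order: (A.R0,A.R1)
[TSO] allowed = {0/0, 0/1, 2/1}
claimed∖TSO = {2/0}

spurious: A.R0=2 A.R1=0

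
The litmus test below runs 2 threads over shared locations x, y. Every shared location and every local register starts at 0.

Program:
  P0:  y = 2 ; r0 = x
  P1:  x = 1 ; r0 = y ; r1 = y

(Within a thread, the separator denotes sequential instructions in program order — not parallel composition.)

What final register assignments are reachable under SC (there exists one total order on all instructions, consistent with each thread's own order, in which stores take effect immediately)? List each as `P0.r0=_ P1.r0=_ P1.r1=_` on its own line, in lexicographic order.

P0.r0=0 P1.r0=2 P1.r1=2
P0.r0=1 P1.r0=0 P1.r1=0
P0.r0=1 P1.r0=0 P1.r1=2
P0.r0=1 P1.r0=2 P1.r1=2

outcome vector order: (P0.r0,P1.r0,P1.r1)
|SC outcomes| = 4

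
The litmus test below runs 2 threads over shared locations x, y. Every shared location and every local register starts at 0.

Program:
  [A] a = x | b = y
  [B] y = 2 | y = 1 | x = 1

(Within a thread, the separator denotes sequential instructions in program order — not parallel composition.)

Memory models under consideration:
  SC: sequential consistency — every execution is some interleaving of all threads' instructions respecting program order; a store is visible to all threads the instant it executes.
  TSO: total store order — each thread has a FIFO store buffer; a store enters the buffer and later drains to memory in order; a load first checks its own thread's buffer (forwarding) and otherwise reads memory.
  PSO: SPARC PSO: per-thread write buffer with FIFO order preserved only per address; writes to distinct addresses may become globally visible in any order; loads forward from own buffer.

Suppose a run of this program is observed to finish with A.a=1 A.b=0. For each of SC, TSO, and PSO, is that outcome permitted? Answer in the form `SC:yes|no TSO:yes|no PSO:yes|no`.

outcome vector order: (A.a,A.b)
under SC → 00; 01; 02; 11
under TSO → 00; 01; 02; 11
under PSO → 00; 01; 02; 10; 11; 12
target 10 ∈ {PSO}

SC:no TSO:no PSO:yes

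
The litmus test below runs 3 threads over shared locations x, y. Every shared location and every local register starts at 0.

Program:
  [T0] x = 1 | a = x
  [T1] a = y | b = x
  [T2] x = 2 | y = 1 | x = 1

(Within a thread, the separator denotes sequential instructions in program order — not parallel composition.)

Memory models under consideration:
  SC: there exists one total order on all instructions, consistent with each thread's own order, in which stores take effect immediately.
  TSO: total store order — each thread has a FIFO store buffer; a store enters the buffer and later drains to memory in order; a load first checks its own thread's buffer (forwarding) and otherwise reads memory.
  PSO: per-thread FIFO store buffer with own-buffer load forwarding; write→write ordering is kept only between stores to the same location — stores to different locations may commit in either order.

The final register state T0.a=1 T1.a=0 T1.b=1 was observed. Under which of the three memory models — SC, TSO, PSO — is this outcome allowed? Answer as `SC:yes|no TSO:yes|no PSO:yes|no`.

SC:yes TSO:yes PSO:yes

outcome vector order: (T0.a,T1.a,T1.b)
SC (10): <1 0 0>; <1 0 1>; <1 0 2>; <1 1 1>; <1 1 2>; <2 0 0>; <2 0 1>; <2 0 2>; <2 1 1>; <2 1 2>
TSO (10): <1 0 0>; <1 0 1>; <1 0 2>; <1 1 1>; <1 1 2>; <2 0 0>; <2 0 1>; <2 0 2>; <2 1 1>; <2 1 2>
PSO (12): <1 0 0>; <1 0 1>; <1 0 2>; <1 1 0>; <1 1 1>; <1 1 2>; <2 0 0>; <2 0 1>; <2 0 2>; <2 1 0>; <2 1 1>; <2 1 2>
target <1 0 1> ∈ {SC,TSO,PSO}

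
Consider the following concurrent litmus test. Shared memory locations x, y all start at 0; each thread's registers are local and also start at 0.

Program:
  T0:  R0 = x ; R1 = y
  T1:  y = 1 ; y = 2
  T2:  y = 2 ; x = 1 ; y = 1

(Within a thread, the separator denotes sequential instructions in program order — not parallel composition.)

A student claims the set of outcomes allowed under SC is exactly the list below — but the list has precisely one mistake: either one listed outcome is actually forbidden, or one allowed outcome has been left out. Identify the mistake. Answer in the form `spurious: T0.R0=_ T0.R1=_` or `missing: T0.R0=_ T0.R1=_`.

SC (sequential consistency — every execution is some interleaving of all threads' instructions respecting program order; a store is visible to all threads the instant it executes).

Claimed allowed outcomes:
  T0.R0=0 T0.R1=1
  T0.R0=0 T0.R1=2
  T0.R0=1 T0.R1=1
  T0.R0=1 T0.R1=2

outcome vector order: (T0.R0,T0.R1)
under SC → 0/0 0/1 0/2 1/1 1/2
SC∖claimed = {0/0}

missing: T0.R0=0 T0.R1=0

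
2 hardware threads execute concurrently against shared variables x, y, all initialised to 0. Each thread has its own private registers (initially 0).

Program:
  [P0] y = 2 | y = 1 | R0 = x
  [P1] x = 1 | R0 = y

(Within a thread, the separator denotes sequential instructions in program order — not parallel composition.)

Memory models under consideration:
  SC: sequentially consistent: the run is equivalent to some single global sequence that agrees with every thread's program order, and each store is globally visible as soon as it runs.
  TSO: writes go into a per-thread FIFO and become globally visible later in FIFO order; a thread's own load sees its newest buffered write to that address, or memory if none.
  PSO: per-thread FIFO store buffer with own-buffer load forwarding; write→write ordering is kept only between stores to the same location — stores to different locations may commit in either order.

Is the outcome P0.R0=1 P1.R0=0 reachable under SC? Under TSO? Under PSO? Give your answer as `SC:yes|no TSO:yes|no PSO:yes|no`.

SC:yes TSO:yes PSO:yes

outcome vector order: (P0.R0,P1.R0)
SC (4): <0 1>; <1 0>; <1 1>; <1 2>
TSO (6): <0 0>; <0 1>; <0 2>; <1 0>; <1 1>; <1 2>
PSO (6): <0 0>; <0 1>; <0 2>; <1 0>; <1 1>; <1 2>
target <1 0> ∈ {SC,TSO,PSO}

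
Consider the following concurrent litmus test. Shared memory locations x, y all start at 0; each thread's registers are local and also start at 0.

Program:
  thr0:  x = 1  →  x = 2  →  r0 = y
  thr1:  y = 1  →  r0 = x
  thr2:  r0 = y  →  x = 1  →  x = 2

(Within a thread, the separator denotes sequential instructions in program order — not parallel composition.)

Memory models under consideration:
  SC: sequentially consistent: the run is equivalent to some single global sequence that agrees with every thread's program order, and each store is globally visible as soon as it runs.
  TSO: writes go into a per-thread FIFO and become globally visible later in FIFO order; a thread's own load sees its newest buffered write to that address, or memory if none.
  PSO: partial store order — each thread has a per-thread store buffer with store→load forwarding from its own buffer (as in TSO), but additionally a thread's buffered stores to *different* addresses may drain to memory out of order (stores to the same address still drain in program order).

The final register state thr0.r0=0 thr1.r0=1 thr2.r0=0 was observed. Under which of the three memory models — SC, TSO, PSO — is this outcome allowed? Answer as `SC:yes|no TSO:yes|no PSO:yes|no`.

SC:yes TSO:yes PSO:yes

outcome vector order: (thr0.r0,thr1.r0,thr2.r0)
SC: 10 outcomes — {010; 011; 020; 021; 100; 101; 110; 111; 120; 121}
TSO: 12 outcomes — {000; 001; 010; 011; 020; 021; 100; 101; 110; 111; 120; 121}
PSO: 12 outcomes — {000; 001; 010; 011; 020; 021; 100; 101; 110; 111; 120; 121}
target 010 ∈ {SC,TSO,PSO}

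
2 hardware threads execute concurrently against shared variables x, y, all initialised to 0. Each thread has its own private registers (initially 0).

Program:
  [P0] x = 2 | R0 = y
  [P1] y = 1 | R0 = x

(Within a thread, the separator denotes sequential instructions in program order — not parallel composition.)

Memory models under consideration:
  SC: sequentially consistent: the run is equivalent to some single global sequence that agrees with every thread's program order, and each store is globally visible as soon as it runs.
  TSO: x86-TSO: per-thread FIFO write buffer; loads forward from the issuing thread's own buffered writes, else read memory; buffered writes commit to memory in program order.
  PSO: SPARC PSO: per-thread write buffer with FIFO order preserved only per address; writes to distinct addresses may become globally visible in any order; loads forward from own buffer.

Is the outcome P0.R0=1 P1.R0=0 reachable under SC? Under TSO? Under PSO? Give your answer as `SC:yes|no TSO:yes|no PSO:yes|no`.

outcome vector order: (P0.R0,P1.R0)
SC (3): <0 2>, <1 0>, <1 2>
TSO (4): <0 0>, <0 2>, <1 0>, <1 2>
PSO (4): <0 0>, <0 2>, <1 0>, <1 2>
target <1 0> ∈ {SC,TSO,PSO}

SC:yes TSO:yes PSO:yes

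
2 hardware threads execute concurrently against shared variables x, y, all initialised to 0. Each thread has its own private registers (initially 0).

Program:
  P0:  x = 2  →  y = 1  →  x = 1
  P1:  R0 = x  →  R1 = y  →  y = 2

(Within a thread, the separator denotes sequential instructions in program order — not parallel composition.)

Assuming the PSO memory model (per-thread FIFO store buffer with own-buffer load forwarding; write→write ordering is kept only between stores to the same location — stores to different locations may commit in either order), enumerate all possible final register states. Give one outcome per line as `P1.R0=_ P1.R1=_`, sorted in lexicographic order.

P1.R0=0 P1.R1=0
P1.R0=0 P1.R1=1
P1.R0=1 P1.R1=0
P1.R0=1 P1.R1=1
P1.R0=2 P1.R1=0
P1.R0=2 P1.R1=1

outcome vector order: (P1.R0,P1.R1)
|PSO outcomes| = 6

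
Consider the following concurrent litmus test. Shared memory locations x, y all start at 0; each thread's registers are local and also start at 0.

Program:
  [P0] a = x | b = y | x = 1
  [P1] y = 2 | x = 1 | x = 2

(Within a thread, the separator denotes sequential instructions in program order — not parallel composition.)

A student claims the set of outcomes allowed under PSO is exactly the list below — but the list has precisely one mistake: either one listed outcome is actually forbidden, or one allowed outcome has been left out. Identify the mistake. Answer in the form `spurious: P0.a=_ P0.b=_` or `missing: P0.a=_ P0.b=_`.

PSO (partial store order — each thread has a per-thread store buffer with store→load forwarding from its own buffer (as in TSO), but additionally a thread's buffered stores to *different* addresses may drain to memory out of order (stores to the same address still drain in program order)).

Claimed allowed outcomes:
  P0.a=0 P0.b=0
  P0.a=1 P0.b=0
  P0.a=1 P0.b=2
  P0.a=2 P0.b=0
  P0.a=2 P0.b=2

outcome vector order: (P0.a,P0.b)
[PSO] allowed = {(0,0), (0,2), (1,0), (1,2), (2,0), (2,2)}
PSO∖claimed = {(0,2)}

missing: P0.a=0 P0.b=2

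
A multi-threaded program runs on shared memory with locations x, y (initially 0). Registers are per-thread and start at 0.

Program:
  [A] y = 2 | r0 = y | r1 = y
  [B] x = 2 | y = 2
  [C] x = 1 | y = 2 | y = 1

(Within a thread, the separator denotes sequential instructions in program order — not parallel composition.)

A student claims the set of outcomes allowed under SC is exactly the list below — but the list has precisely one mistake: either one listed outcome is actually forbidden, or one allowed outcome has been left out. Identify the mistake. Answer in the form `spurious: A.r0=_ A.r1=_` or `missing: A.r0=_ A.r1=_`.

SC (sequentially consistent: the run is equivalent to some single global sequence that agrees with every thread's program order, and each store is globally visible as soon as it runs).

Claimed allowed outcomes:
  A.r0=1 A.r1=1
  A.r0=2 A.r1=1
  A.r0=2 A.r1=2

missing: A.r0=1 A.r1=2

outcome vector order: (A.r0,A.r1)
SC (4): 11, 12, 21, 22
SC∖claimed = {12}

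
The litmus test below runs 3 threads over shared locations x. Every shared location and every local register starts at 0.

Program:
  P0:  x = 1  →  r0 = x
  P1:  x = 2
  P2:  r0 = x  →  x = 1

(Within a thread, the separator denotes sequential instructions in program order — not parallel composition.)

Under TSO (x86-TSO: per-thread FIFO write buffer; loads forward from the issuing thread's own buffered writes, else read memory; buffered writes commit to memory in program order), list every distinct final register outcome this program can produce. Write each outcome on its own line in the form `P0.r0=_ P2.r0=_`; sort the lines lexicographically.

outcome vector order: (P0.r0,P2.r0)
|TSO outcomes| = 6

P0.r0=1 P2.r0=0
P0.r0=1 P2.r0=1
P0.r0=1 P2.r0=2
P0.r0=2 P2.r0=0
P0.r0=2 P2.r0=1
P0.r0=2 P2.r0=2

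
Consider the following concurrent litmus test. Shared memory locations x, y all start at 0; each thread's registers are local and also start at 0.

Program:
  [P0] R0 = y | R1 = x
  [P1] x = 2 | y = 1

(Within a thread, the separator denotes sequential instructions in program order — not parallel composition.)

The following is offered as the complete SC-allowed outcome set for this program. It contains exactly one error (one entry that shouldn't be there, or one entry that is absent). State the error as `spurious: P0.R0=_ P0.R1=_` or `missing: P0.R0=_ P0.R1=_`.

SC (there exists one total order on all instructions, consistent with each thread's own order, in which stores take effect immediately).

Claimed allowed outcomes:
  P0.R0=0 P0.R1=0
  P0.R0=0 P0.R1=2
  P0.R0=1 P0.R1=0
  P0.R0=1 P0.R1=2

spurious: P0.R0=1 P0.R1=0

outcome vector order: (P0.R0,P0.R1)
SC: 3 outcomes — {0/0; 0/2; 1/2}
claimed∖SC = {1/0}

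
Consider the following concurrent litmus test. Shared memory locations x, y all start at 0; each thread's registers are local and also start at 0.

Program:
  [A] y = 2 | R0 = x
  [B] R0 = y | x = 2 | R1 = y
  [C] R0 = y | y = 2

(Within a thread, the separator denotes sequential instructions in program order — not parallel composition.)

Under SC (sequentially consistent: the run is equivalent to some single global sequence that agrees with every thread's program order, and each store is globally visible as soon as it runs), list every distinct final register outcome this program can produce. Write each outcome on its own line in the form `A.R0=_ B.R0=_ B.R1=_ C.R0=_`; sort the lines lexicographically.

outcome vector order: (A.R0,B.R0,B.R1,C.R0)
|SC outcomes| = 10

A.R0=0 B.R0=0 B.R1=2 C.R0=0
A.R0=0 B.R0=0 B.R1=2 C.R0=2
A.R0=0 B.R0=2 B.R1=2 C.R0=0
A.R0=0 B.R0=2 B.R1=2 C.R0=2
A.R0=2 B.R0=0 B.R1=0 C.R0=0
A.R0=2 B.R0=0 B.R1=0 C.R0=2
A.R0=2 B.R0=0 B.R1=2 C.R0=0
A.R0=2 B.R0=0 B.R1=2 C.R0=2
A.R0=2 B.R0=2 B.R1=2 C.R0=0
A.R0=2 B.R0=2 B.R1=2 C.R0=2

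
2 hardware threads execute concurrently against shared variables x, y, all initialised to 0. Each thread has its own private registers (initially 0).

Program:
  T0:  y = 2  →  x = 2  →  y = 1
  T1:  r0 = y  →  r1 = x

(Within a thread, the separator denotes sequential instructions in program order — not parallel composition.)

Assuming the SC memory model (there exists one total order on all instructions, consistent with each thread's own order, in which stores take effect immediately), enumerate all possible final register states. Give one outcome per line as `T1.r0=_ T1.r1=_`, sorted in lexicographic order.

outcome vector order: (T1.r0,T1.r1)
|SC outcomes| = 5

T1.r0=0 T1.r1=0
T1.r0=0 T1.r1=2
T1.r0=1 T1.r1=2
T1.r0=2 T1.r1=0
T1.r0=2 T1.r1=2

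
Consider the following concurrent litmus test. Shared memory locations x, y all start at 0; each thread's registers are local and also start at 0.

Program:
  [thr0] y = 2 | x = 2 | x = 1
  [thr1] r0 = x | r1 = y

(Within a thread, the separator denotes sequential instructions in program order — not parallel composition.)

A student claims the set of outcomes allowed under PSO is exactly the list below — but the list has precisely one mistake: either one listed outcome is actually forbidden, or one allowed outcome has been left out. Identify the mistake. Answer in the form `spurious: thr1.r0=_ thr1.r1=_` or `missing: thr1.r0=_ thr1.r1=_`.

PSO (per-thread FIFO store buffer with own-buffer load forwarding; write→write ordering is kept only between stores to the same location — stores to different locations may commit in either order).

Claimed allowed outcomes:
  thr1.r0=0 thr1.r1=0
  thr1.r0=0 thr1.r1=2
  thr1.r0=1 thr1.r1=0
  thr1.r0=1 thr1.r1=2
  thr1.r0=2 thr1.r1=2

missing: thr1.r0=2 thr1.r1=0

outcome vector order: (thr1.r0,thr1.r1)
PSO (6): <0 0>, <0 2>, <1 0>, <1 2>, <2 0>, <2 2>
PSO∖claimed = {<2 0>}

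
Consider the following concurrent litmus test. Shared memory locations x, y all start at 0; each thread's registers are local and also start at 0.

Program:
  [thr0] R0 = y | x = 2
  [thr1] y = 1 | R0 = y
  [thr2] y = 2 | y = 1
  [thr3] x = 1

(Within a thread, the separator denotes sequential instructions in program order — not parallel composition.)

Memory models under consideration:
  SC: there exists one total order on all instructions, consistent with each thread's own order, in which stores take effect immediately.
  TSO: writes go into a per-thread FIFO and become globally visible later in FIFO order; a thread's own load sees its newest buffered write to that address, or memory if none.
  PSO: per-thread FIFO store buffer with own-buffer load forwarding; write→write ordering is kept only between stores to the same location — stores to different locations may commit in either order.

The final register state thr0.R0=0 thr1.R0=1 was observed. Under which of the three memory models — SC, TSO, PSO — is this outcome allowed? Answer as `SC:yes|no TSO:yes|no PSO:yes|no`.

outcome vector order: (thr0.R0,thr1.R0)
[SC] allowed = {(0,1), (0,2), (1,1), (1,2), (2,1), (2,2)}
[TSO] allowed = {(0,1), (0,2), (1,1), (1,2), (2,1), (2,2)}
[PSO] allowed = {(0,1), (0,2), (1,1), (1,2), (2,1), (2,2)}
target (0,1) ∈ {SC,TSO,PSO}

SC:yes TSO:yes PSO:yes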